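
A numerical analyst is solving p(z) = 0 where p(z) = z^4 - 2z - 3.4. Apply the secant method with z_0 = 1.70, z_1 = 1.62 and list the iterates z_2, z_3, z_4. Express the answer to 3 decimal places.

1.605, 1.603, 1.603

p(1.70) = 1.55210, p(1.62) = 0.24748
z_2 = 1.62000 − 0.24748·(1.62000 − 1.70000) / (0.24748 − 1.55210) = 1.62000 − (-0.01980)/(-1.30462) = 1.60482
p(1.60482) = 0.02336
z_3 = 1.60482 − 0.02336·(1.60482 − 1.62000) / (0.02336 − 0.24748) = 1.60482 − (-0.00035)/(-0.22412) = 1.60324
p(1.60324) = 0.00041
z_4 = 1.60324 − 0.00041·(1.60324 − 1.60482) / (0.00041 − 0.02336) = 1.60324 − (0.00000)/(-0.02295) = 1.60321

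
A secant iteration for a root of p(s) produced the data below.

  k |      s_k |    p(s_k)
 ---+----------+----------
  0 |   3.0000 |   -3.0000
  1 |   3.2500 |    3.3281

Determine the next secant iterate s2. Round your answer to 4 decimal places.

s2 = 3.2500 − 3.3281·(3.2500 − 3.0000) / (3.3281 − (-3.0000))
   = 3.2500 − (0.832025)/(6.328100) = 3.118519

3.1185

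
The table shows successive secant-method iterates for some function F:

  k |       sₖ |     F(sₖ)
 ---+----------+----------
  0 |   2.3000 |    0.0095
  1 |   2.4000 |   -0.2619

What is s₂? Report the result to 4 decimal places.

s₂ = 2.4000 − (-0.2619)·(2.4000 − 2.3000) / (-0.2619 − 0.0095)
   = 2.4000 − (-0.026190)/(-0.271400) = 2.303500

2.3035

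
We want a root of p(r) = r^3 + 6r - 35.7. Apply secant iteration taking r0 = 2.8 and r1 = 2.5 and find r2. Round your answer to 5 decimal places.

p(2.8) = 3.0520000, p(2.5) = -5.0750000
r2 = 2.5000000 − (-5.0750000)·(2.5000000 − 2.8000000) / (-5.0750000 − 3.0520000) = 2.5000000 − (1.5225000)/(-8.1270000) = 2.6873385

2.68734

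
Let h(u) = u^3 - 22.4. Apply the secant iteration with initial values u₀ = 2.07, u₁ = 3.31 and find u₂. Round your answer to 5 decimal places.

h(2.07) = -13.5302570, h(3.31) = 13.8646910
u₂ = 3.3100000 − 13.8646910·(3.3100000 − 2.0700000) / (13.8646910 − (-13.5302570)) = 3.3100000 − (17.1922168)/(27.3949480) = 2.6824311

2.68243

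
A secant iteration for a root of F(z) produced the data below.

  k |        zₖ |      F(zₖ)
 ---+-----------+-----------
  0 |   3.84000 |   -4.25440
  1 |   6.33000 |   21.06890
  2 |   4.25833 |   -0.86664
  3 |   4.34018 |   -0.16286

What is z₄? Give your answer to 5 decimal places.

4.35912

z₄ = 4.34018 − (-0.16286)·(4.34018 − 4.25833) / (-0.16286 − (-0.86664))
   = 4.34018 − (-0.0133301)/(0.7037800) = 4.3591207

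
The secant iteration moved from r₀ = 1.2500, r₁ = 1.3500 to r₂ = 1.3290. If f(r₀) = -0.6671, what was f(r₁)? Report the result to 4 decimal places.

The secant line through (1.2500, -0.6671) and (1.3500, f(r₁)) crosses zero at r₂ = 1.3290.
So (1.2500, -0.6671), (1.3500, f(r₁)), (1.3290, 0) are collinear:
f(r₁) = -0.6671 · (1.3500 − 1.3290) / (1.2500 − 1.3290) = -0.6671 · (0.021000)/(-0.079000) = 0.177330

0.1773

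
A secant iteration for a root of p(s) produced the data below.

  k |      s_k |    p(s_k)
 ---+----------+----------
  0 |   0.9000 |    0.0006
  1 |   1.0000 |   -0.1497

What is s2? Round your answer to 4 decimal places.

0.9004

s2 = 1.0000 − (-0.1497)·(1.0000 − 0.9000) / (-0.1497 − 0.0006)
   = 1.0000 − (-0.014970)/(-0.150300) = 0.900399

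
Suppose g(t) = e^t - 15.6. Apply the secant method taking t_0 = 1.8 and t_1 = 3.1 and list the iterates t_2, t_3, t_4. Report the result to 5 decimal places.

2.56884, 2.71687, 2.75008

g(1.8) = -9.5503525, g(3.1) = 6.5979513
t_2 = 3.1000000 − 6.5979513·(3.1000000 − 1.8000000) / (6.5979513 − (-9.5503525)) = 3.1000000 − (8.5773367)/(16.1483038) = 2.5688398
g(2.5688398) = -2.5493260
t_3 = 2.5688398 − (-2.5493260)·(2.5688398 − 3.1000000) / (-2.5493260 − 6.5979513) = 2.5688398 − (1.3541006)/(-9.1472773) = 2.7168730
g(2.7168730) = -0.4670731
t_4 = 2.7168730 − (-0.4670731)·(2.7168730 − 2.5688398) / (-0.4670731 − (-2.5493260)) = 2.7168730 − (-0.0691423)/(2.0822530) = 2.7500785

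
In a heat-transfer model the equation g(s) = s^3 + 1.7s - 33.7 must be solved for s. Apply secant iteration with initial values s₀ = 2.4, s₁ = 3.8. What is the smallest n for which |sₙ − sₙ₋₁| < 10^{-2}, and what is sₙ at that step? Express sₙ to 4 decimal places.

n = 5, sₙ = 3.0548

g(2.4) = -15.796000, g(3.8) = 27.632000
s₂ = 3.800000 − 27.632000·(1.400000)/(43.428000) = 2.909220;  |Δ| = 0.890780
g(2.909220) = -4.131969
s₃ = 2.909220 − (-4.131969)·(-0.890780)/(-31.763969) = 3.025096;  |Δ| = 0.115876
g(3.025096) = -0.874070
s₄ = 3.025096 − (-0.874070)·(0.115876)/(3.257899) = 3.056184;  |Δ| = 0.031089
g(3.056184) = 0.041077
s₅ = 3.056184 − 0.041077·(0.031089)/(0.915147) = 3.054789;  |Δ| = 0.001395
|s₅ − s₄| = 0.001395 < 10^{-2}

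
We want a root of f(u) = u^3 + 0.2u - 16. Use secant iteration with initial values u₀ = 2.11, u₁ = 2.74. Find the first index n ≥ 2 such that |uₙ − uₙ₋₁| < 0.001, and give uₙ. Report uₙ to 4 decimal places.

f(2.11) = -6.184069, f(2.74) = 5.118824
u₂ = 2.740000 − 5.118824·(0.630000)/(11.302893) = 2.454687;  |Δ| = 0.285313
f(2.454687) = -0.718370
u₃ = 2.454687 − (-0.718370)·(-0.285313)/(-5.837194) = 2.489800;  |Δ| = 0.035113
f(2.489800) = -0.067510
u₄ = 2.489800 − (-0.067510)·(0.035113)/(0.650860) = 2.493442;  |Δ| = 0.003642
f(2.493442) = 0.001050
u₅ = 2.493442 − 0.001050·(0.003642)/(0.068560) = 2.493386;  |Δ| = 0.000056
|u₅ − u₄| = 0.000056 < 0.001

n = 5, uₙ = 2.4934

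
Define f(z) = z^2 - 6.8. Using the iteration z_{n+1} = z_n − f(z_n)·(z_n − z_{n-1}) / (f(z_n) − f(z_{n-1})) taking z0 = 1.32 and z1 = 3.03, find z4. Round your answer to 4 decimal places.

2.6079

f(1.32) = -5.057600, f(3.03) = 2.380900
z2 = 3.030000 − 2.380900·(3.030000 − 1.320000) / (2.380900 − (-5.057600)) = 3.030000 − (4.071339)/(7.438500) = 2.482667
f(2.482667) = -0.636366
z3 = 2.482667 − (-0.636366)·(2.482667 − 3.030000) / (-0.636366 − 2.380900) = 2.482667 − (0.348304)/(-3.017266) = 2.598104
f(2.598104) = -0.049857
z4 = 2.598104 − (-0.049857)·(2.598104 − 2.482667) / (-0.049857 − (-0.636366)) = 2.598104 − (-0.005755)/(0.586509) = 2.607917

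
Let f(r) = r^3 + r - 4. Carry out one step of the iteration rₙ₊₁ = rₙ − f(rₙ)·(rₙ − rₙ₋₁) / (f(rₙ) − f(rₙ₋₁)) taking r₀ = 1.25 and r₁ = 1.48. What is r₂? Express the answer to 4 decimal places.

f(1.25) = -0.796875, f(1.48) = 0.721792
r₂ = 1.480000 − 0.721792·(1.480000 − 1.250000) / (0.721792 − (-0.796875)) = 1.480000 − (0.166012)/(1.518667) = 1.370686

1.3707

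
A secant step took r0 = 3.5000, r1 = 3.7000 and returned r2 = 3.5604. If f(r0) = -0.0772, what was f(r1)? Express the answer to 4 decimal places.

The secant line through (3.5000, -0.0772) and (3.7000, f(r1)) crosses zero at r2 = 3.5604.
So (3.5000, -0.0772), (3.7000, f(r1)), (3.5604, 0) are collinear:
f(r1) = -0.0772 · (3.7000 − 3.5604) / (3.5000 − 3.5604) = -0.0772 · (0.139600)/(-0.060400) = 0.178429

0.1784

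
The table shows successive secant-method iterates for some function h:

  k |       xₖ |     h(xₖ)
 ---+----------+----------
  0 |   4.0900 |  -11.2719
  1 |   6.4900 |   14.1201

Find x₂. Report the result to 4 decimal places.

x₂ = 6.4900 − 14.1201·(6.4900 − 4.0900) / (14.1201 − (-11.2719))
   = 6.4900 − (33.888240)/(25.392000) = 5.155397

5.1554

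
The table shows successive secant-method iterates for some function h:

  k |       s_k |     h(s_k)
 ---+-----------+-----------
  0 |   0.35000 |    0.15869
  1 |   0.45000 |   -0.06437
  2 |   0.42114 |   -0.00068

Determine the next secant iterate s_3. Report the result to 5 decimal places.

0.42083

s_3 = 0.42114 − (-0.00068)·(0.42114 − 0.45000) / (-0.00068 − (-0.06437))
   = 0.42114 − (0.0000196)/(0.0636900) = 0.4208319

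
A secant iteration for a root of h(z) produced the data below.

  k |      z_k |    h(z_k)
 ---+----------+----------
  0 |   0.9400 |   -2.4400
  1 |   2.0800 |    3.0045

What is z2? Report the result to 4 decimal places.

1.4509

z2 = 2.0800 − 3.0045·(2.0800 − 0.9400) / (3.0045 − (-2.4400))
   = 2.0800 − (3.425130)/(5.444500) = 1.450901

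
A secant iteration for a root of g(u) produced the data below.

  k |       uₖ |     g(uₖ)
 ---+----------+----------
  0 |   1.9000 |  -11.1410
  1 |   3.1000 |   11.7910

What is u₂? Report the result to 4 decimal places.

u₂ = 3.1000 − 11.7910·(3.1000 − 1.9000) / (11.7910 − (-11.1410))
   = 3.1000 − (14.149200)/(22.932000) = 2.482993

2.4830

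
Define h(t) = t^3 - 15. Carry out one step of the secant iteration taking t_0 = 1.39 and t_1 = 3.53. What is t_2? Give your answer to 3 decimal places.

h(1.39) = -12.31438, h(3.53) = 28.98698
t_2 = 3.53000 − 28.98698·(3.53000 − 1.39000) / (28.98698 − (-12.31438)) = 3.53000 − (62.03213)/(41.30136) = 2.02806

2.028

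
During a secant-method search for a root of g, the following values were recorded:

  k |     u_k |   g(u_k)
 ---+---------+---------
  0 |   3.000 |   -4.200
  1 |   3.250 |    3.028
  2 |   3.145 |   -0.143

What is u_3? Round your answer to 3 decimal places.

3.150

u_3 = 3.145 − (-0.143)·(3.145 − 3.250) / (-0.143 − 3.028)
   = 3.145 − (0.01501)/(-3.17100) = 3.14974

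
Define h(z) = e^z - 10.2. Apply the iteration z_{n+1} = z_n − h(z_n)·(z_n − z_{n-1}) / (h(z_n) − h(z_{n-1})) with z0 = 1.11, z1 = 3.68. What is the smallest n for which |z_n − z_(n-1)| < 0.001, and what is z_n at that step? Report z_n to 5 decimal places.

h(1.11) = -7.1656416, h(3.68) = 29.4463941
z2 = 3.6800000 − 29.4463941·(2.5700000)/(36.6120357) = 1.6129958;  |Δ| = 2.0670042
h(1.6129958) = -5.1821790
z3 = 1.6129958 − (-5.1821790)·(-2.0670042)/(-34.6285731) = 1.9223237;  |Δ| = 0.3093280
h(1.9223237) = -3.3631730
z4 = 1.9223237 − (-3.3631730)·(0.3093280)/(1.8190060) = 2.4942424;  |Δ| = 0.5719187
h(2.4942424) = 1.9125534
z5 = 2.4942424 − 1.9125534·(0.5719187)/(5.2757264) = 2.2869108;  |Δ| = 0.2073316
h(2.2869108) = -0.3555213
z6 = 2.2869108 − (-0.3555213)·(-0.2073316)/(-2.2680747) = 2.3194100;  |Δ| = 0.0324993
h(2.3194100) = -0.0303271
z7 = 2.3194100 − (-0.0303271)·(0.0324993)/(0.3251942) = 2.3224409;  |Δ| = 0.0030308
h(2.3224409) = 0.0005422
z8 = 2.3224409 − 0.0005422·(0.0030308)/(0.0308693) = 2.3223876;  |Δ| = 0.0000532
|z8 − z7| = 0.0000532 < 0.001

n = 8, z_n = 2.32239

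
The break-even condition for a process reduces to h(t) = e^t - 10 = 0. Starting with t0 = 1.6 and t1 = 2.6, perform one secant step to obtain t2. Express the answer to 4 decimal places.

h(1.6) = -5.046968, h(2.6) = 3.463738
t2 = 2.600000 − 3.463738·(2.600000 − 1.600000) / (3.463738 − (-5.046968)) = 2.600000 − (3.463738)/(8.510706) = 2.193014

2.1930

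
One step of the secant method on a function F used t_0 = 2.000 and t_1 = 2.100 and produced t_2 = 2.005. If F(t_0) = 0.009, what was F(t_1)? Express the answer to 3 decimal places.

-0.171

The secant line through (2.000, 0.009) and (2.100, F(t_1)) crosses zero at t_2 = 2.005.
So (2.000, 0.009), (2.100, F(t_1)), (2.005, 0) are collinear:
F(t_1) = 0.009 · (2.100 − 2.005) / (2.000 − 2.005) = 0.009 · (0.09500)/(-0.00500) = -0.17100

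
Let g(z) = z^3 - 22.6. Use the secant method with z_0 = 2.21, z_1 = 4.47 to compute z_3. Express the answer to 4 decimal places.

g(2.21) = -11.806139, g(4.47) = 66.714623
z_2 = 4.470000 − 66.714623·(4.470000 − 2.210000) / (66.714623 − (-11.806139)) = 4.470000 − (150.775048)/(78.520762) = 2.549807
g(2.549807) = -6.022397
z_3 = 2.549807 − (-6.022397)·(2.549807 − 4.470000) / (-6.022397 − 66.714623) = 2.549807 − (11.564167)/(-72.737020) = 2.708793

2.7088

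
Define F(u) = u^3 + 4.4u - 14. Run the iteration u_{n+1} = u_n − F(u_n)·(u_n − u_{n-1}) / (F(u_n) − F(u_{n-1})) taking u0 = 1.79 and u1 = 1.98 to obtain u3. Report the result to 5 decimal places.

1.81735

F(1.79) = -0.3886610, F(1.98) = 2.4743920
u2 = 1.9800000 − 2.4743920·(1.9800000 − 1.7900000) / (2.4743920 − (-0.3886610)) = 1.9800000 − (0.4701345)/(2.8630530) = 1.8157926
F(1.8157926) = -0.0236577
u3 = 1.8157926 − (-0.0236577)·(1.8157926 − 1.9800000) / (-0.0236577 − 2.4743920) = 1.8157926 − (0.0038848)/(-2.4980497) = 1.8173477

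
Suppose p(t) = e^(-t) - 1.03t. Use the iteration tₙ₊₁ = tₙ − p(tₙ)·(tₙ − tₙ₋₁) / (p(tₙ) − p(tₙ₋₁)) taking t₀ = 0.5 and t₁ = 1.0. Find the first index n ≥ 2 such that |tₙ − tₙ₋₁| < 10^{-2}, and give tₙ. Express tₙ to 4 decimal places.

n = 3, tₙ = 0.5562

p(0.5) = 0.091531, p(1.0) = -0.662121
t₂ = 1.000000 − (-0.662121)·(0.500000)/(-0.753651) = 0.560725;  |Δ| = 0.439275
p(0.560725) = -0.006751
t₃ = 0.560725 − (-0.006751)·(-0.439275)/(0.655369) = 0.556200;  |Δ| = 0.004525
|t₃ − t₂| = 0.004525 < 10^{-2}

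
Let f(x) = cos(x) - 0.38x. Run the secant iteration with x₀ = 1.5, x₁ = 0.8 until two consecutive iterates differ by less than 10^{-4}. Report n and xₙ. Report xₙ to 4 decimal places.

n = 5, xₙ = 1.1279

f(1.5) = -0.499263, f(0.8) = 0.392707
x₂ = 0.800000 − 0.392707·(-0.700000)/(0.891970) = 1.108188;  |Δ| = 0.308188
f(1.108188) = 0.025172
x₃ = 1.108188 − 0.025172·(0.308188)/(-0.367535) = 1.129296;  |Δ| = 0.021107
f(1.129296) = -0.001836
x₄ = 1.129296 − (-0.001836)·(0.021107)/(-0.027007) = 1.127861;  |Δ| = 0.001435
f(1.127861) = 0.000006
x₅ = 1.127861 − 0.000006·(-0.001435)/(0.001842) = 1.127866;  |Δ| = 0.000005
|x₅ − x₄| = 0.000005 < 10^{-4}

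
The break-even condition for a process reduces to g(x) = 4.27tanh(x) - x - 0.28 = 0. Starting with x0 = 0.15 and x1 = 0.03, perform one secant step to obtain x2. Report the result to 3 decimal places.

0.086

g(0.15) = 0.20574, g(0.03) = -0.18194
x2 = 0.03000 − (-0.18194)·(0.03000 − 0.15000) / (-0.18194 − 0.20574) = 0.03000 − (0.02183)/(-0.38768) = 0.08632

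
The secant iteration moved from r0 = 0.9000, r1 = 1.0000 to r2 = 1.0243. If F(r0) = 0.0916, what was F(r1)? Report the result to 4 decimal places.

0.0179

The secant line through (0.9000, 0.0916) and (1.0000, F(r1)) crosses zero at r2 = 1.0243.
So (0.9000, 0.0916), (1.0000, F(r1)), (1.0243, 0) are collinear:
F(r1) = 0.0916 · (1.0000 − 1.0243) / (0.9000 − 1.0243) = 0.0916 · (-0.024300)/(-0.124300) = 0.017907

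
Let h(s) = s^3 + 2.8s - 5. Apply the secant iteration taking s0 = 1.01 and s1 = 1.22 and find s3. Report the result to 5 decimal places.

h(1.01) = -1.1416990, h(1.22) = 0.2318480
s2 = 1.2200000 − 0.2318480·(1.2200000 − 1.0100000) / (0.2318480 − (-1.1416990)) = 1.2200000 − (0.0486881)/(1.3735470) = 1.1845530
h(1.1845530) = -0.0211271
s3 = 1.1845530 − (-0.0211271)·(1.1845530 − 1.2200000) / (-0.0211271 − 0.2318480) = 1.1845530 − (0.0007489)/(-0.2529751) = 1.1875134

1.18751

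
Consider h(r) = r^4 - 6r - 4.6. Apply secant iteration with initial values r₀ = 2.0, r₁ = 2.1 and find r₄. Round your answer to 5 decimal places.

h(2.0) = -0.6000000, h(2.1) = 2.2481000
r₂ = 2.1000000 − 2.2481000·(2.1000000 − 2.0000000) / (2.2481000 − (-0.6000000)) = 2.1000000 − (0.2248100)/(2.8481000) = 2.0210667
h(2.0210667) = -0.0415401
r₃ = 2.0210667 − (-0.0415401)·(2.0210667 − 2.1000000) / (-0.0415401 − 2.2481000) = 2.0210667 − (0.0032789)/(-2.2896401) = 2.0224987
h(2.0224987) = -0.0027929
r₄ = 2.0224987 − (-0.0027929)·(2.0224987 − 2.0210667) / (-0.0027929 − (-0.0415401)) = 2.0224987 − (-0.0000040)/(0.0387472) = 2.0226020

2.02260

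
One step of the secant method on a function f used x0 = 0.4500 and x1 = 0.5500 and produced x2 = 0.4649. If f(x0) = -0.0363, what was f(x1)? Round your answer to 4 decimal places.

0.2073

The secant line through (0.4500, -0.0363) and (0.5500, f(x1)) crosses zero at x2 = 0.4649.
So (0.4500, -0.0363), (0.5500, f(x1)), (0.4649, 0) are collinear:
f(x1) = -0.0363 · (0.5500 − 0.4649) / (0.4500 − 0.4649) = -0.0363 · (0.085100)/(-0.014900) = 0.207324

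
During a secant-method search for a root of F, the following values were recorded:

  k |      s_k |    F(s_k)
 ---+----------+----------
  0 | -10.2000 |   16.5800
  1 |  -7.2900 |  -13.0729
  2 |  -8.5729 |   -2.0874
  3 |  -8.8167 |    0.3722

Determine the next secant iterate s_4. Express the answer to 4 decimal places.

-8.7798

s_4 = -8.8167 − 0.3722·(-8.8167 − (-8.5729)) / (0.3722 − (-2.0874))
   = -8.8167 − (-0.090742)/(2.459600) = -8.779807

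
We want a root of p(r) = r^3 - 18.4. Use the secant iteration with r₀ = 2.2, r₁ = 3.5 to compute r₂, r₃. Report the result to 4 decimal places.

p(2.2) = -7.752000, p(3.5) = 24.475000
r₂ = 3.500000 − 24.475000·(3.500000 − 2.200000) / (24.475000 − (-7.752000)) = 3.500000 − (31.817500)/(32.227000) = 2.512707
p(2.512707) = -2.535536
r₃ = 2.512707 − (-2.535536)·(2.512707 − 3.500000) / (-2.535536 − 24.475000) = 2.512707 − (2.503317)/(-27.010536) = 2.605386

2.5127, 2.6054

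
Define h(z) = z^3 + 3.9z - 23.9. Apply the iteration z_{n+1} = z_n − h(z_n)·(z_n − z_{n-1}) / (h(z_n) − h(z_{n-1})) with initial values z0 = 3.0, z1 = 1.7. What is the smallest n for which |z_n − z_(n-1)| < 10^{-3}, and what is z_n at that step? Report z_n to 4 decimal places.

n = 6, z_n = 2.4334

h(3.0) = 14.800000, h(1.7) = -12.357000
z2 = 1.700000 − (-12.357000)·(-1.300000)/(-27.157000) = 2.291527;  |Δ| = 0.591527
h(2.291527) = -2.930016
z3 = 2.291527 − (-2.930016)·(0.591527)/(9.426984) = 2.475380;  |Δ| = 0.183853
h(2.475380) = 0.921899
z4 = 2.475380 − 0.921899·(0.183853)/(3.851914) = 2.431378;  |Δ| = 0.044003
h(2.431378) = -0.044297
z5 = 2.431378 − (-0.044297)·(-0.044003)/(-0.966196) = 2.433395;  |Δ| = 0.002017
h(2.433395) = -0.000622
z6 = 2.433395 − (-0.000622)·(0.002017)/(0.043675) = 2.433424;  |Δ| = 0.000029
|z6 − z5| = 0.000029 < 10^{-3}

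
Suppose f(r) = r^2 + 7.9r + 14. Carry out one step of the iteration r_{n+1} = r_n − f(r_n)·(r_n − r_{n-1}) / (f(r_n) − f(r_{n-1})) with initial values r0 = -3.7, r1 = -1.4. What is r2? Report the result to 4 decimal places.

-3.1500

f(-3.7) = -1.540000, f(-1.4) = 4.900000
r2 = -1.400000 − 4.900000·(-1.400000 − (-3.700000)) / (4.900000 − (-1.540000)) = -1.400000 − (11.270000)/(6.440000) = -3.150000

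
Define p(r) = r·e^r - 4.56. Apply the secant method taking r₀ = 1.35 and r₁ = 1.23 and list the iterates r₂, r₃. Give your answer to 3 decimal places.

1.272, 1.275

p(1.35) = 0.64752, p(1.23) = -0.35189
r₂ = 1.23000 − (-0.35189)·(1.23000 − 1.35000) / (-0.35189 − 0.64752) = 1.23000 − (0.04223)/(-0.99941) = 1.27225
p(1.27225) = -0.01949
r₃ = 1.27225 − (-0.01949)·(1.27225 − 1.23000) / (-0.01949 − (-0.35189)) = 1.27225 − (-0.00082)/(0.33240) = 1.27473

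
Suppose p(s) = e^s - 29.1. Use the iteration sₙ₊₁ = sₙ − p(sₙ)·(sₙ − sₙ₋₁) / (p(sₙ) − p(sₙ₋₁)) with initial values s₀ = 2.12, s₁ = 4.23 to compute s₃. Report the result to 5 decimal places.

p(2.12) = -20.7688625, p(4.23) = 39.6172322
s₂ = 4.2300000 − 39.6172322·(4.2300000 − 2.1200000) / (39.6172322 − (-20.7688625)) = 4.2300000 − (83.5923599)/(60.3860947) = 2.8457018
p(2.8457018) = -11.8863644
s₃ = 2.8457018 − (-11.8863644)·(2.8457018 − 4.2300000) / (-11.8863644 − 39.6172322) = 2.8457018 − (16.4542724)/(-51.5035966) = 3.1651800

3.16518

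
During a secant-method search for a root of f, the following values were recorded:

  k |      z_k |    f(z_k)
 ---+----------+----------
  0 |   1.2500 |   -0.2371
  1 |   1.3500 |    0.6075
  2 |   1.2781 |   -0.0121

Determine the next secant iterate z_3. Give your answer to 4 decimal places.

z_3 = 1.2781 − (-0.0121)·(1.2781 − 1.3500) / (-0.0121 − 0.6075)
   = 1.2781 − (0.000870)/(-0.619600) = 1.279504

1.2795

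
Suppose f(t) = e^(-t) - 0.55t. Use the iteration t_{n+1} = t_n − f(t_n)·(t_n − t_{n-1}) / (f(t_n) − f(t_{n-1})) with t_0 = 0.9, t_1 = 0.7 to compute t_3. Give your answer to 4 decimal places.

0.8094

f(0.9) = -0.088430, f(0.7) = 0.111585
t_2 = 0.700000 − 0.111585·(0.700000 − 0.900000) / (0.111585 − (-0.088430)) = 0.700000 − (-0.022317)/(0.200016) = 0.811577
f(0.811577) = -0.002210
t_3 = 0.811577 − (-0.002210)·(0.811577 − 0.700000) / (-0.002210 − 0.111585) = 0.811577 − (-0.000247)/(-0.113795) = 0.809410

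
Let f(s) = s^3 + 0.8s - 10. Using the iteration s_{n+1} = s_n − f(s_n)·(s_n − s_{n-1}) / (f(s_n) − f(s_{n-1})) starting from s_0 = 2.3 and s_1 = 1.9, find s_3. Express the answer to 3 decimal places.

2.032

f(2.3) = 4.00700, f(1.9) = -1.62100
s_2 = 1.90000 − (-1.62100)·(1.90000 − 2.30000) / (-1.62100 − 4.00700) = 1.90000 − (0.64840)/(-5.62800) = 2.01521
f(2.01521) = -0.20392
s_3 = 2.01521 − (-0.20392)·(2.01521 − 1.90000) / (-0.20392 − (-1.62100)) = 2.01521 − (-0.02349)/(1.41708) = 2.03179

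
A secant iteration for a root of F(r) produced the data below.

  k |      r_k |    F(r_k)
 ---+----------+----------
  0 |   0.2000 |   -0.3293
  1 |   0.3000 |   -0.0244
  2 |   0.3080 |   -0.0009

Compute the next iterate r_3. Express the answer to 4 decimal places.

r_3 = 0.3080 − (-0.0009)·(0.3080 − 0.3000) / (-0.0009 − (-0.0244))
   = 0.3080 − (-0.000007)/(0.023500) = 0.308306

0.3083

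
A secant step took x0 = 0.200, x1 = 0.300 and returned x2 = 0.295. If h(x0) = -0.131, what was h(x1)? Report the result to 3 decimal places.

The secant line through (0.200, -0.131) and (0.300, h(x1)) crosses zero at x2 = 0.295.
So (0.200, -0.131), (0.300, h(x1)), (0.295, 0) are collinear:
h(x1) = -0.131 · (0.300 − 0.295) / (0.200 − 0.295) = -0.131 · (0.00500)/(-0.09500) = 0.00689

0.007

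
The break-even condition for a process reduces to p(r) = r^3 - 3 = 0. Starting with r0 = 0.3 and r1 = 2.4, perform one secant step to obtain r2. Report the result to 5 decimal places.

0.75251

p(0.3) = -2.9730000, p(2.4) = 10.8240000
r2 = 2.4000000 − 10.8240000·(2.4000000 − 0.3000000) / (10.8240000 − (-2.9730000)) = 2.4000000 − (22.7304000)/(13.7970000) = 0.7525114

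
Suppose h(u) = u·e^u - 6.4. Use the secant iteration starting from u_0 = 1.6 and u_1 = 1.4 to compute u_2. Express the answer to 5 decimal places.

1.46431

h(1.6) = 1.5248519, h(1.4) = -0.7227200
u_2 = 1.4000000 − (-0.7227200)·(1.4000000 − 1.6000000) / (-0.7227200 − 1.5248519) = 1.4000000 − (0.1445440)/(-2.2475719) = 1.4643112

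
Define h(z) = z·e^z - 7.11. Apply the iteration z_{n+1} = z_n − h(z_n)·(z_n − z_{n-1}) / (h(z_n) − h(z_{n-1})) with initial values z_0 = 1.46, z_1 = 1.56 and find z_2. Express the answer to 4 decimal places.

1.5324

h(1.46) = -0.823299, h(1.56) = 0.313761
z_2 = 1.560000 − 0.313761·(1.560000 − 1.460000) / (0.313761 − (-0.823299)) = 1.560000 − (0.031376)/(1.137060) = 1.532406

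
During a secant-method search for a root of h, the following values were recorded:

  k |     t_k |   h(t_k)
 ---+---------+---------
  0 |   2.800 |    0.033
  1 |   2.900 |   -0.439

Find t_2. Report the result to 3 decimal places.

2.807

t_2 = 2.900 − (-0.439)·(2.900 − 2.800) / (-0.439 − 0.033)
   = 2.900 − (-0.04390)/(-0.47200) = 2.80699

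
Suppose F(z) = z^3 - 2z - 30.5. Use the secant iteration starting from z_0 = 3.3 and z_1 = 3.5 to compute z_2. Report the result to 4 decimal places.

F(3.3) = -1.163000, F(3.5) = 5.375000
z_2 = 3.500000 − 5.375000·(3.500000 − 3.300000) / (5.375000 − (-1.163000)) = 3.500000 − (1.075000)/(6.538000) = 3.335577

3.3356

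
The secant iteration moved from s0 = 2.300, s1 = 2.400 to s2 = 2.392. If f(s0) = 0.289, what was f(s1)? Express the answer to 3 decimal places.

The secant line through (2.300, 0.289) and (2.400, f(s1)) crosses zero at s2 = 2.392.
So (2.300, 0.289), (2.400, f(s1)), (2.392, 0) are collinear:
f(s1) = 0.289 · (2.400 − 2.392) / (2.300 − 2.392) = 0.289 · (0.00800)/(-0.09200) = -0.02513

-0.025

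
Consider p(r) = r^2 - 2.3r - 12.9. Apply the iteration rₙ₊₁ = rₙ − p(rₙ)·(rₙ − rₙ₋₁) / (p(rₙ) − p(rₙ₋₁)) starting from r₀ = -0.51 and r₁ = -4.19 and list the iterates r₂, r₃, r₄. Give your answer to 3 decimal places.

-2.148, -2.535, -2.627

p(-0.51) = -11.46690, p(-4.19) = 14.29310
r₂ = -4.19000 − 14.29310·(-4.19000 − (-0.51000)) / (14.29310 − (-11.46690)) = -4.19000 − (-52.59861)/(25.76000) = -2.14813
p(-2.14813) = -3.34485
r₃ = -2.14813 − (-3.34485)·(-2.14813 − (-4.19000)) / (-3.34485 − 14.29310) = -2.14813 − (-6.82975)/(-17.63795) = -2.53535
p(-2.53535) = -0.64071
r₄ = -2.53535 − (-0.64071)·(-2.53535 − (-2.14813)) / (-0.64071 − (-3.34485)) = -2.53535 − (0.24810)/(2.70414) = -2.62709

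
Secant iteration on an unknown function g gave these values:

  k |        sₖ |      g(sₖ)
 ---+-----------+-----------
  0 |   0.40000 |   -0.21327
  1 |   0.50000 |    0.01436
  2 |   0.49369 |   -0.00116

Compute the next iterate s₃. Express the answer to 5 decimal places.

s₃ = 0.49369 − (-0.00116)·(0.49369 − 0.50000) / (-0.00116 − 0.01436)
   = 0.49369 − (0.0000073)/(-0.0155200) = 0.4941616

0.49416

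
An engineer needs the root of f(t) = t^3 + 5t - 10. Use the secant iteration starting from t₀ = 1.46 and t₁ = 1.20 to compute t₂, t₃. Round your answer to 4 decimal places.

f(1.46) = 0.412136, f(1.20) = -2.272000
t₂ = 1.200000 − (-2.272000)·(1.200000 − 1.460000) / (-2.272000 − 0.412136) = 1.200000 − (0.590720)/(-2.684136) = 1.420078
f(1.420078) = -0.035847
t₃ = 1.420078 − (-0.035847)·(1.420078 − 1.200000) / (-0.035847 − (-2.272000)) = 1.420078 − (-0.007889)/(2.236153) = 1.423606

1.4201, 1.4236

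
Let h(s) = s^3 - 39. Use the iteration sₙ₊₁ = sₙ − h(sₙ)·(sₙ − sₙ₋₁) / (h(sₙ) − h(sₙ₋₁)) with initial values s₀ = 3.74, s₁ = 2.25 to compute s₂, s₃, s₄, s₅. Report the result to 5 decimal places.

h(3.74) = 13.3136240, h(2.25) = -27.6093750
s₂ = 2.2500000 − (-27.6093750)·(2.2500000 − 3.7400000) / (-27.6093750 − 13.3136240) = 2.2500000 − (41.1379688)/(-40.9229990) = 3.2552530
h(3.2552530) = -4.5051504
s₃ = 3.2552530 − (-4.5051504)·(3.2552530 − 2.2500000) / (-4.5051504 − (-27.6093750)) = 3.2552530 − (-4.5288161)/(23.1042246) = 3.4512698
h(3.4512698) = 2.1089841
s₄ = 3.4512698 − 2.1089841·(3.4512698 − 3.2552530) / (2.1089841 − (-4.5051504)) = 3.4512698 − (0.4133963)/(6.6141345) = 3.3887679
h(3.3887679) = -0.0842446
s₅ = 3.3887679 − (-0.0842446)·(3.3887679 − 3.4512698) / (-0.0842446 − 2.1089841) = 3.3887679 − (0.0052655)/(-2.1932286) = 3.3911687

3.25525, 3.45127, 3.38877, 3.39117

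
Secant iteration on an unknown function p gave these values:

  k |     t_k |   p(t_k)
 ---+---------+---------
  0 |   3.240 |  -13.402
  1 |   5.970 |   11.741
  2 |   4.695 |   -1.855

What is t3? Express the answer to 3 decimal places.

4.869

t3 = 4.695 − (-1.855)·(4.695 − 5.970) / (-1.855 − 11.741)
   = 4.695 − (2.36512)/(-13.59600) = 4.86896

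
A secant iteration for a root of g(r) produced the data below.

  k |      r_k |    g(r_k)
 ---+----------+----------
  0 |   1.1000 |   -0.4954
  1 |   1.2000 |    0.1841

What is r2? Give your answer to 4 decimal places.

r2 = 1.2000 − 0.1841·(1.2000 − 1.1000) / (0.1841 − (-0.4954))
   = 1.2000 − (0.018410)/(0.679500) = 1.172907

1.1729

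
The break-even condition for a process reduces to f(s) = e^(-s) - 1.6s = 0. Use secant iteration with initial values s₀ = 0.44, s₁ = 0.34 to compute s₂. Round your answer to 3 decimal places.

0.414

f(0.44) = -0.05996, f(0.34) = 0.16777
s₂ = 0.34000 − 0.16777·(0.34000 − 0.44000) / (0.16777 − (-0.05996)) = 0.34000 − (-0.01678)/(0.22773) = 0.41367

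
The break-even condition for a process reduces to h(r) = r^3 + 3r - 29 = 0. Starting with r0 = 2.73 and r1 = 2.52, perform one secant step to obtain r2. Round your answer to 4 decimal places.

2.7496

h(2.73) = -0.463583, h(2.52) = -5.436992
r2 = 2.520000 − (-5.436992)·(2.520000 − 2.730000) / (-5.436992 − (-0.463583)) = 2.520000 − (1.141768)/(-4.973409) = 2.749575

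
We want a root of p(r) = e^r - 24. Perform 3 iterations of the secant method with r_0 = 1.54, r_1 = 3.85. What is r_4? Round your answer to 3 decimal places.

3.240

p(1.54) = -19.33541, p(3.85) = 22.99306
r_2 = 3.85000 − 22.99306·(3.85000 − 1.54000) / (22.99306 − (-19.33541)) = 3.85000 − (53.11398)/(42.32847) = 2.59520
p(2.59520) = -10.60080
r_3 = 2.59520 − (-10.60080)·(2.59520 − 3.85000) / (-10.60080 − 22.99306) = 2.59520 − (13.30193)/(-33.59386) = 2.99116
p(2.99116) = -4.09127
r_4 = 2.99116 − (-4.09127)·(2.99116 − 2.59520) / (-4.09127 − (-10.60080)) = 2.99116 − (-1.61999)/(6.50953) = 3.24002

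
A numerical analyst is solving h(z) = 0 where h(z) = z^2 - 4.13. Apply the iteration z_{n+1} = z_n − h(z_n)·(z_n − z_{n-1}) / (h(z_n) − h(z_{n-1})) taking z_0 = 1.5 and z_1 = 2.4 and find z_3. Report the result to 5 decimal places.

2.02803

h(1.5) = -1.8800000, h(2.4) = 1.6300000
z_2 = 2.4000000 − 1.6300000·(2.4000000 − 1.5000000) / (1.6300000 − (-1.8800000)) = 2.4000000 − (1.4670000)/(3.5100000) = 1.9820513
h(1.9820513) = -0.2014727
z_3 = 1.9820513 − (-0.2014727)·(1.9820513 − 2.4000000) / (-0.2014727 − 1.6300000) = 1.9820513 − (0.0842053)/(-1.8314727) = 2.0280281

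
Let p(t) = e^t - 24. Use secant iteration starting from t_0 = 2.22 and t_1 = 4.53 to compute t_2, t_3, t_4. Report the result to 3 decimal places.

p(2.22) = -14.79267, p(4.53) = 68.75856
t_2 = 4.53000 − 68.75856·(4.53000 − 2.22000) / (68.75856 − (-14.79267)) = 4.53000 − (158.83228)/(83.55123) = 2.62898
p(2.62898) = -10.14033
t_3 = 2.62898 − (-10.14033)·(2.62898 − 4.53000) / (-10.14033 − 68.75856) = 2.62898 − (19.27693)/(-78.89889) = 2.87331
p(2.87331) = -6.30454
t_4 = 2.87331 − (-6.30454)·(2.87331 − 2.62898) / (-6.30454 − (-10.14033)) = 2.87331 − (-1.54035)/(3.83578) = 3.27488

2.629, 2.873, 3.275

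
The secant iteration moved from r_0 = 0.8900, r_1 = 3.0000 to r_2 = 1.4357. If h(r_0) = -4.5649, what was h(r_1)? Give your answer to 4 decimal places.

13.0857

The secant line through (0.8900, -4.5649) and (3.0000, h(r_1)) crosses zero at r_2 = 1.4357.
So (0.8900, -4.5649), (3.0000, h(r_1)), (1.4357, 0) are collinear:
h(r_1) = -4.5649 · (3.0000 − 1.4357) / (0.8900 − 1.4357) = -4.5649 · (1.564300)/(-0.545700) = 13.085712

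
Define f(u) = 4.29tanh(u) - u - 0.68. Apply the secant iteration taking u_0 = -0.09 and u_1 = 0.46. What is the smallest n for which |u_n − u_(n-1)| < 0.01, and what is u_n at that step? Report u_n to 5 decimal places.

n = 4, u_n = 0.21069

f(-0.09) = -0.9750609, f(0.46) = 0.7050613
u_2 = 0.4600000 − 0.7050613·(0.5500000)/(1.6801222) = 0.2291932;  |Δ| = 0.2308068
f(0.2291932) = 0.0571833
u_3 = 0.2291932 − 0.0571833·(-0.2308068)/(-0.6478779) = 0.2088216;  |Δ| = 0.0203716
f(0.2088216) = -0.0057754
u_4 = 0.2088216 − (-0.0057754)·(-0.0203716)/(-0.0629588) = 0.2106903;  |Δ| = 0.0018688
|u_4 − u_3| = 0.0018688 < 0.01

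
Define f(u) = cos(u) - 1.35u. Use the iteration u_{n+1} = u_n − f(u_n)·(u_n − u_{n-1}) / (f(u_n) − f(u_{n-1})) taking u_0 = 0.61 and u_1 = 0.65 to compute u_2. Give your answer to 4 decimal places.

f(0.61) = -0.003852, f(0.65) = -0.081416
u_2 = 0.650000 − (-0.081416)·(0.650000 − 0.610000) / (-0.081416 − (-0.003852)) = 0.650000 − (-0.003257)/(-0.077564) = 0.608014

0.6080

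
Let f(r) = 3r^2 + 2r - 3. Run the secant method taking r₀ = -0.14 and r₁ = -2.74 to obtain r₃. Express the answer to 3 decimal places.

-1.005

f(-0.14) = -3.22120, f(-2.74) = 14.04280
r₂ = -2.74000 − 14.04280·(-2.74000 − (-0.14000)) / (14.04280 − (-3.22120)) = -2.74000 − (-36.51128)/(17.26400) = -0.62512
f(-0.62512) = -3.07791
r₃ = -0.62512 − (-3.07791)·(-0.62512 − (-2.74000)) / (-3.07791 − 14.04280) = -0.62512 − (-6.50942)/(-17.12071) = -1.00533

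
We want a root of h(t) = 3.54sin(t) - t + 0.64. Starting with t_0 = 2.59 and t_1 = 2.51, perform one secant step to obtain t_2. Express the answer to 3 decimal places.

h(2.59) = -0.09488, h(2.51) = 0.22013
t_2 = 2.51000 − 0.22013·(2.51000 − 2.59000) / (0.22013 − (-0.09488)) = 2.51000 − (-0.01761)/(0.31501) = 2.56590

2.566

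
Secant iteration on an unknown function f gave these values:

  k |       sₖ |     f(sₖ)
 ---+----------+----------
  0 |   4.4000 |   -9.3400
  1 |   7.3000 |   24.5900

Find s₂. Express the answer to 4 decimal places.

5.1983

s₂ = 7.3000 − 24.5900·(7.3000 − 4.4000) / (24.5900 − (-9.3400))
   = 7.3000 − (71.311000)/(33.930000) = 5.198291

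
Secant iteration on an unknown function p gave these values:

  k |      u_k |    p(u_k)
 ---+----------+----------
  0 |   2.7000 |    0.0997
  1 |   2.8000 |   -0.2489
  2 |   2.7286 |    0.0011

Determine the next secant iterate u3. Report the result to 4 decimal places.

2.7289

u3 = 2.7286 − 0.0011·(2.7286 − 2.8000) / (0.0011 − (-0.2489))
   = 2.7286 − (-0.000079)/(0.250000) = 2.728914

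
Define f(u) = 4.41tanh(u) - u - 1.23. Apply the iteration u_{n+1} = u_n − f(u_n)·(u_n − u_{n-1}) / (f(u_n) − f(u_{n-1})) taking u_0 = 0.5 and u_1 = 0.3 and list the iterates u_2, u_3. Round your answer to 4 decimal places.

f(0.5) = 0.307937, f(0.3) = -0.245311
u_2 = 0.300000 − (-0.245311)·(0.300000 − 0.500000) / (-0.245311 − 0.307937) = 0.300000 − (0.049062)/(-0.553248) = 0.388680
f(0.388680) = 0.013999
u_3 = 0.388680 − 0.013999·(0.388680 − 0.300000) / (0.013999 − (-0.245311)) = 0.388680 − (0.001241)/(0.259310) = 0.383893

0.3887, 0.3839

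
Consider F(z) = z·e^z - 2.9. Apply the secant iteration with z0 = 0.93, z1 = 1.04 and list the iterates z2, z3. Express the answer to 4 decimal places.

F(0.93) = -0.542906, F(1.04) = 0.042386
z2 = 1.040000 − 0.042386·(1.040000 − 0.930000) / (0.042386 − (-0.542906)) = 1.040000 − (0.004662)/(0.585292) = 1.032034
F(1.032034) = -0.003319
z3 = 1.032034 − (-0.003319)·(1.032034 − 1.040000) / (-0.003319 − 0.042386) = 1.032034 − (0.000026)/(-0.045705) = 1.032612

1.0320, 1.0326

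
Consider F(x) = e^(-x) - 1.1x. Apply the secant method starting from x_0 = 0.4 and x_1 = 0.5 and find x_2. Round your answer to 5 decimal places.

0.53253

F(0.4) = 0.2303200, F(0.5) = 0.0565307
x_2 = 0.5000000 − 0.0565307·(0.5000000 − 0.4000000) / (0.0565307 − 0.2303200) = 0.5000000 − (0.0056531)/(-0.1737894) = 0.5325283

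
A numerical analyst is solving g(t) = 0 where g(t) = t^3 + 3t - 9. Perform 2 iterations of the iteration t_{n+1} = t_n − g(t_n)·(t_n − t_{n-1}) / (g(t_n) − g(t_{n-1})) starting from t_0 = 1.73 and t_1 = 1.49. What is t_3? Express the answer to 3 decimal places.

1.610

g(1.73) = 1.36772, g(1.49) = -1.22205
t_2 = 1.49000 − (-1.22205)·(1.49000 − 1.73000) / (-1.22205 − 1.36772) = 1.49000 − (0.29329)/(-2.58977) = 1.60325
g(1.60325) = -0.06924
t_3 = 1.60325 − (-0.06924)·(1.60325 − 1.49000) / (-0.06924 − (-1.22205)) = 1.60325 − (-0.00784)/(1.15282) = 1.61005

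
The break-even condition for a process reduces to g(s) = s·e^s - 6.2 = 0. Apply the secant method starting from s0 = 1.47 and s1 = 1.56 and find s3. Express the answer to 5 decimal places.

1.45187

g(1.47) = 0.1933757, g(1.56) = 1.2237611
s2 = 1.5600000 − 1.2237611·(1.5600000 − 1.4700000) / (1.2237611 − 0.1933757) = 1.5600000 − (0.1101385)/(1.0303855) = 1.4531094
g(1.4531094) = 0.0140640
s3 = 1.4531094 − 0.0140640·(1.4531094 − 1.5600000) / (0.0140640 − 1.2237611) = 1.4531094 − (-0.0015033)/(-1.2096972) = 1.4518667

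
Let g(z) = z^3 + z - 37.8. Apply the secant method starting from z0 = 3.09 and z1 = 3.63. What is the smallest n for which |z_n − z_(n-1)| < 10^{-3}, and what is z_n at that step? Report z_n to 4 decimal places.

n = 5, z_n = 3.2568

g(3.09) = -5.206371, g(3.63) = 13.662147
z2 = 3.630000 − 13.662147·(0.540000)/(18.868518) = 3.239002;  |Δ| = 0.390998
g(3.239002) = -0.580205
z3 = 3.239002 − (-0.580205)·(-0.390998)/(-14.242352) = 3.254930;  |Δ| = 0.015929
g(3.254930) = -0.060483
z4 = 3.254930 − (-0.060483)·(0.015929)/(0.519722) = 3.256784;  |Δ| = 0.001854
g(3.256784) = 0.000321
z5 = 3.256784 − 0.000321·(0.001854)/(0.060805) = 3.256774;  |Δ| = 0.000010
|z5 − z4| = 0.000010 < 10^{-3}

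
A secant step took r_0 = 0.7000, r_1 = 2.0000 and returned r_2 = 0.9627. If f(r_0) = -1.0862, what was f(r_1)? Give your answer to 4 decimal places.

The secant line through (0.7000, -1.0862) and (2.0000, f(r_1)) crosses zero at r_2 = 0.9627.
So (0.7000, -1.0862), (2.0000, f(r_1)), (0.9627, 0) are collinear:
f(r_1) = -1.0862 · (2.0000 − 0.9627) / (0.7000 − 0.9627) = -1.0862 · (1.037300)/(-0.262700) = 4.288981

4.2890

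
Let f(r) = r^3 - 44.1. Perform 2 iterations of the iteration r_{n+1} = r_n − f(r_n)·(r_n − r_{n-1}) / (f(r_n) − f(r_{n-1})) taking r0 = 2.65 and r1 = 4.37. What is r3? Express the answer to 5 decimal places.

f(2.65) = -25.4903750, f(4.37) = 39.3534530
r2 = 4.3700000 − 39.3534530·(4.3700000 − 2.6500000) / (39.3534530 − (-25.4903750)) = 4.3700000 − (67.6879392)/(64.8438280) = 3.3261391
f(3.3261391) = -7.3022548
r3 = 3.3261391 − (-7.3022548)·(3.3261391 − 4.3700000) / (-7.3022548 − 39.3534530) = 3.3261391 − (7.6225386)/(-46.6557078) = 3.4895175

3.48952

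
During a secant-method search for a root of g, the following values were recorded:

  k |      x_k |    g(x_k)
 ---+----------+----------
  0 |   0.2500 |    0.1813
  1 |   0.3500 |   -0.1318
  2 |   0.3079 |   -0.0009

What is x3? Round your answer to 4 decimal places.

x3 = 0.3079 − (-0.0009)·(0.3079 − 0.3500) / (-0.0009 − (-0.1318))
   = 0.3079 − (0.000038)/(0.130900) = 0.307611

0.3076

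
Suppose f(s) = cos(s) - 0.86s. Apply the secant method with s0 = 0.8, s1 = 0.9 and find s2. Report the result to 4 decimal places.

f(0.8) = 0.008707, f(0.9) = -0.152390
s2 = 0.900000 − (-0.152390)·(0.900000 − 0.800000) / (-0.152390 − 0.008707) = 0.900000 − (-0.015239)/(-0.161097) = 0.805405

0.8054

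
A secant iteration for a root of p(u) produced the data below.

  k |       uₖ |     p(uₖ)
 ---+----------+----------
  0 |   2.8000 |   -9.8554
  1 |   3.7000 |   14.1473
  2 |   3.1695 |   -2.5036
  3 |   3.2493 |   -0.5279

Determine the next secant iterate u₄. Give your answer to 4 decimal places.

u₄ = 3.2493 − (-0.5279)·(3.2493 − 3.1695) / (-0.5279 − (-2.5036))
   = 3.2493 − (-0.042126)/(1.975700) = 3.270622

3.2706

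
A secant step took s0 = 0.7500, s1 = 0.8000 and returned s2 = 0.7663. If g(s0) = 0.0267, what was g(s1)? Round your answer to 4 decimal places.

The secant line through (0.7500, 0.0267) and (0.8000, g(s1)) crosses zero at s2 = 0.7663.
So (0.7500, 0.0267), (0.8000, g(s1)), (0.7663, 0) are collinear:
g(s1) = 0.0267 · (0.8000 − 0.7663) / (0.7500 − 0.7663) = 0.0267 · (0.033700)/(-0.016300) = -0.055202

-0.0552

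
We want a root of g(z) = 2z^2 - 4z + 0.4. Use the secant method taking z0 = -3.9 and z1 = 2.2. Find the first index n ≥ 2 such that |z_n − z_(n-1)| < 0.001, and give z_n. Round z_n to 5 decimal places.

n = 6, z_n = 1.89443

g(-3.9) = 46.4200000, g(2.2) = 1.2800000
z2 = 2.2000000 − 1.2800000·(6.1000000)/(-45.1400000) = 2.3729730;  |Δ| = 0.1729730
g(2.3729730) = 2.1701096
z3 = 2.3729730 − 2.1701096·(0.1729730)/(0.8901096) = 1.9512605;  |Δ| = 0.4217125
g(1.9512605) = 0.2097931
z4 = 1.9512605 − 0.2097931·(-0.4217125)/(-1.9603165) = 1.9061288;  |Δ| = 0.0451317
g(1.9061288) = 0.0421389
z5 = 1.9061288 − 0.0421389·(-0.0451317)/(-0.1676542) = 1.8947852;  |Δ| = 0.0113436
g(1.8947852) = 0.0012813
z6 = 1.8947852 − 0.0012813·(-0.0113436)/(-0.0408577) = 1.8944295;  |Δ| = 0.0003557
|z6 − z5| = 0.0003557 < 0.001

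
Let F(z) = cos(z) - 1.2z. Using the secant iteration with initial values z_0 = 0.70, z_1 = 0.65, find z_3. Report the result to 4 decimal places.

0.6589

F(0.70) = -0.075158, F(0.65) = 0.016084
z_2 = 0.650000 − 0.016084·(0.650000 − 0.700000) / (0.016084 − (-0.075158)) = 0.650000 − (-0.000804)/(0.091242) = 0.658814
F(0.658814) = 0.000142
z_3 = 0.658814 − 0.000142·(0.658814 − 0.650000) / (0.000142 − 0.016084) = 0.658814 − (0.000001)/(-0.015941) = 0.658893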